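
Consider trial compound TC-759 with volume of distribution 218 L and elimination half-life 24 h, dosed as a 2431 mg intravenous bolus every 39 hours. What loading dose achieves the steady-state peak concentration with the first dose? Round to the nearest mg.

f = (1/2)^(39/24) ≈ 0.324210; accumulation ratio R = 1/(1−f) ≈ 1.47975.
Loading dose to hit Cmax,ss on first dose: D_load = D_maint·R ≈ 2431 × 1.47975 ≈ 3597.27 mg.

3597 mg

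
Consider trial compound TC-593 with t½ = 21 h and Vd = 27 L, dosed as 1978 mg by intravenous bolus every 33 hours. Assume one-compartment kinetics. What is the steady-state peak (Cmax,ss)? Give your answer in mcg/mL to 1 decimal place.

110.4 mcg/mL

k = ln2/t½ = ln2/21 ≈ 0.033007 h⁻¹; fraction remaining f = e^(−kτ) = e^(−0.033007×33) ≈ 0.3365.
At steady state, accumulation factor R = 1/(1 − e^(−kτ)) ≈ 1.5072.
Each bolus raises the concentration by D/Vd = 1978/27 ≈ 73.259 mcg/mL.
Cmax,ss = C₀/(1 − f) ≈ 73.259/0.6635 ≈ 110.413 mcg/mL.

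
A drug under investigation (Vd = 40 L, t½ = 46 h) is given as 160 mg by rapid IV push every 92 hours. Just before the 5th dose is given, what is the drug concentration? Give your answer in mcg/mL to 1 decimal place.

1.3 mcg/mL

f = (1/2)^(τ/t½) = (1/2)^(92/46) ≈ 0.2500.
C₀ = D/Vd = 160/40 ≈ 4.000 mcg/mL.
Before the 5th dose, 4 doses have been given. Superposition: Cmin = C₀·(f + f² + … + f^4).
≈ 4.000 × (0.2500 + 0.0625 + 0.0156 + 0.0039) ≈ 4.000 × 0.3320 ≈ 1.328 mcg/mL.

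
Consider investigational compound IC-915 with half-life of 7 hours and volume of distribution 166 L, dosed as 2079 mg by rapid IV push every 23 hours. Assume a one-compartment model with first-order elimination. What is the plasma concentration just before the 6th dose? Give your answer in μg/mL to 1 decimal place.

f = (1/2)^(τ/t½) = (1/2)^(23/7) ≈ 0.1025.
C₀ = D/Vd = 2079/166 ≈ 12.524 μg/mL.
Before the 6th dose, 5 doses have been given. Superposition: Cmin = C₀·(f + f² + … + f^5).
≈ 12.524 × (0.1025 + 0.0105 + 0.0011 + 0.0001 + 0.0000) ≈ 12.524 × 0.1142 ≈ 1.430 μg/mL.

1.4 μg/mL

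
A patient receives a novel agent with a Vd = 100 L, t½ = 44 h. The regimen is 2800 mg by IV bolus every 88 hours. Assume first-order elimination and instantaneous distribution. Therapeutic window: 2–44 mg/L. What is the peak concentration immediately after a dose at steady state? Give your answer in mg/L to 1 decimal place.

37.3 mg/L

τ = 88 h = 2 half-lives, so f = (1/2)^2 = 0.25.
Accumulation ratio R = 1/(1 − f) = 1/0.75 = 4/3.
Single-dose peak C₀ = D/Vd = 2800/100 = 28 mg/L.
Steady-state peak Cmax,ss = C₀·R = 28 × 4/3 ≈ 37.333 mg/L.
Peak 37.3 mg/L vs MTC 44 mg/L: below toxic threshold.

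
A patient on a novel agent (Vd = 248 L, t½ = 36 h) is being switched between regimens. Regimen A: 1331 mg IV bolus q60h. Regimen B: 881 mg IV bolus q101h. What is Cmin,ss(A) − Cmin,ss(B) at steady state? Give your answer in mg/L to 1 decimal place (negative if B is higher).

1.9 mg/L

Regimen A: f = (1/2)^(60/36) ≈ 0.3150; Cmin,ss = (1331/248)·f/(1−f) ≈ 2.468 mg/L.
Regimen B: f = (1/2)^(101/36) ≈ 0.1430; Cmin,ss = (881/248)·f/(1−f) ≈ 0.593 mg/L.
Difference ≈ 2.468 − 0.593 ≈ 1.875 mg/L.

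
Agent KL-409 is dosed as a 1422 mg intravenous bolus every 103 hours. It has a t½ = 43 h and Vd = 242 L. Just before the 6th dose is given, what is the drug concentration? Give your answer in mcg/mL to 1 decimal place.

1.4 mcg/mL

f = (1/2)^(τ/t½) = (1/2)^(103/43) ≈ 0.1901.
C₀ = D/Vd = 1422/242 ≈ 5.876 mcg/mL.
Before the 6th dose, 5 doses have been given. Superposition: Cmin = C₀·(f + f² + … + f^5).
≈ 5.876 × (0.1901 + 0.0361 + 0.0069 + 0.0013 + 0.0002) ≈ 5.876 × 0.2346 ≈ 1.379 mcg/mL.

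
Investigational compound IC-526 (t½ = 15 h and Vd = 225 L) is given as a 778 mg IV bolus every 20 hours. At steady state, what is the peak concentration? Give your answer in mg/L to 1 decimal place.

5.7 mg/L

τ/t½ = 20/15 ≈ 1.3333, so fraction remaining f = (1/2)^(20/15) ≈ 0.3969.
Accumulation ratio R = 1/(1 − f) ≈ 1/0.6031 ≈ 1.6581.
Each bolus raises the concentration by D/Vd = 778/225 ≈ 3.458 mg/L.
Steady-state peak Cmax,ss = C₀·R ≈ 3.458 × 1.6581 ≈ 5.734 mg/L.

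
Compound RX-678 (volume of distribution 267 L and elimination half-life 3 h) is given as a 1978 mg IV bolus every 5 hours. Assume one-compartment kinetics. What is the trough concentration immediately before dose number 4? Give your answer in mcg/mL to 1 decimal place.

f = (1/2)^(τ/t½) = (1/2)^(5/3) ≈ 0.3150.
C₀ = D/Vd = 1978/267 ≈ 7.408 mcg/mL.
Before the 4th dose, 3 doses have been given. Superposition: Cmin = C₀·(f + f² + … + f^3).
≈ 7.408 × (0.3150 + 0.0992 + 0.0313) ≈ 7.408 × 0.4455 ≈ 3.300 mcg/mL.

3.3 mcg/mL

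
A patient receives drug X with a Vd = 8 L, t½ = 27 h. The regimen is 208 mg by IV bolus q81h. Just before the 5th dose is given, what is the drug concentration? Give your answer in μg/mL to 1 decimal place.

f = (1/2)^(τ/t½) = (1/2)^(81/27) ≈ 0.1250.
C₀ = D/Vd = 208/8 ≈ 26.000 μg/mL.
Before the 5th dose, 4 doses have been given. Superposition: Cmin = C₀·(f + f² + … + f^4).
≈ 26.000 × (0.1250 + 0.0156 + 0.0020 + 0.0002) ≈ 26.000 × 0.1428 ≈ 3.713 μg/mL.

3.7 μg/mL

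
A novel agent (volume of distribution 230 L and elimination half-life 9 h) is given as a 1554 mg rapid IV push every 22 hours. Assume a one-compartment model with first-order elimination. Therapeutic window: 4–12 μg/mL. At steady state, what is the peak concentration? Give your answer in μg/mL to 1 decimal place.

8.3 μg/mL

τ/t½ = 22/9 ≈ 2.4444, so fraction remaining f = (1/2)^(22/9) ≈ 0.1837.
At steady state, accumulation factor R = 1/(1 − e^(−kτ)) ≈ 1.2250.
Each bolus raises the concentration by D/Vd = 1554/230 ≈ 6.757 μg/mL.
Steady-state peak Cmax,ss = C₀·R ≈ 6.757 × 1.2250 ≈ 8.277 μg/mL.
Peak 8.3 μg/mL vs MTC 12 μg/mL: below toxic threshold.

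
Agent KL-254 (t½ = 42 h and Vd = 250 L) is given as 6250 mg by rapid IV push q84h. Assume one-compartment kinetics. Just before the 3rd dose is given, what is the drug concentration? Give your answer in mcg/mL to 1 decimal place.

7.8 mcg/mL

f = (1/2)^(τ/t½) = (1/2)^(84/42) ≈ 0.2500.
C₀ = D/Vd = 6250/250 ≈ 25.000 mcg/mL.
Before the 3rd dose, 2 doses have been given. Superposition: Cmin = C₀·(f + f²).
≈ 25.000 × (0.2500 + 0.0625) ≈ 25.000 × 0.3125 ≈ 7.812 mcg/mL.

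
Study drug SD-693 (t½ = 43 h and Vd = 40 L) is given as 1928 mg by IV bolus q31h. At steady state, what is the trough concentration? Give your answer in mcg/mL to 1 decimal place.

74.4 mcg/mL

k = ln2/t½ = ln2/43 ≈ 0.016120 h⁻¹; fraction remaining f = e^(−kτ) = e^(−0.016120×31) ≈ 0.6067.
Single-dose peak C₀ = D/Vd = 1928/40 ≈ 48.200 mcg/mL.
Steady-state trough Cmin,ss = C₀·f/(1−f) ≈ 48.200 × 0.6067/0.3933 ≈ 74.353 mcg/mL.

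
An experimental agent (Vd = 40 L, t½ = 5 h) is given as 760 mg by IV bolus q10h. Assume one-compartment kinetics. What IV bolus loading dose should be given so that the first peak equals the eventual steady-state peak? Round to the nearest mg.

f = (1/2)^(10/5) ≈ 0.250000; accumulation ratio R = 1/(1−f) ≈ 1.33333.
Loading dose to hit Cmax,ss on first dose: D_load = D_maint·R ≈ 760 × 1.33333 ≈ 1013.33 mg.

1013 mg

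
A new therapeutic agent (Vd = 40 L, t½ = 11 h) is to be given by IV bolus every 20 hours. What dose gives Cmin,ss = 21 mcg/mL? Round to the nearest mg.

2122 mg

τ/t½ = 20/11 ≈ 1.8182, so f = (1/2)^(20/11) ≈ 0.283578.
Cmin,ss = (D/Vd)·f/(1−f), so D = Cmin,ss·Vd·(1−f)/f.
D = 21 × 40 × (1−f)/f ≈ 21 × 40 × 2.52637 ≈ 2122.15 mg.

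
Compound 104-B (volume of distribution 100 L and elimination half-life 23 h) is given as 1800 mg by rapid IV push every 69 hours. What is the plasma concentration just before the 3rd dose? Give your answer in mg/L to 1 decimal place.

2.5 mg/L

f = (1/2)^(τ/t½) = (1/2)^(69/23) ≈ 0.1250.
C₀ = D/Vd = 1800/100 ≈ 18.000 mg/L.
Before the 3rd dose, 2 doses have been given. Superposition: Cmin = C₀·(f + f²).
≈ 18.000 × (0.1250 + 0.0156) ≈ 18.000 × 0.1406 ≈ 2.531 mg/L.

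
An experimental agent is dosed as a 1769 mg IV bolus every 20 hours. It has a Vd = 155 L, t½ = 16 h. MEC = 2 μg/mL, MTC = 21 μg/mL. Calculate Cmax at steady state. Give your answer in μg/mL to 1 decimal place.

τ/t½ = 20/16 ≈ 1.25, so fraction remaining f = (1/2)^(20/16) ≈ 0.4204.
At steady state, accumulation factor R = 1/(1 − e^(−kτ)) ≈ 1.7253.
Each bolus raises the concentration by D/Vd = 1769/155 ≈ 11.413 μg/mL.
Steady-state peak Cmax,ss = C₀·R ≈ 11.413 × 1.7253 ≈ 19.691 μg/mL.
Peak 19.7 μg/mL vs MTC 21 μg/mL: below toxic threshold.

19.7 μg/mL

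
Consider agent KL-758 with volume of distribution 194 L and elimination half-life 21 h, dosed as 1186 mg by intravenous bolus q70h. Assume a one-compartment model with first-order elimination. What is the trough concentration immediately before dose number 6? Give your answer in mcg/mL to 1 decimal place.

f = (1/2)^(τ/t½) = (1/2)^(70/21) ≈ 0.0992.
C₀ = D/Vd = 1186/194 ≈ 6.113 mcg/mL.
Before the 6th dose, 5 doses have been given. Superposition: Cmin = C₀·(f + f² + … + f^5).
≈ 6.113 × (0.0992 + 0.0098 + 0.0010 + 0.0001 + 0.0000) ≈ 6.113 × 0.1101 ≈ 0.673 mcg/mL.

0.7 mcg/mL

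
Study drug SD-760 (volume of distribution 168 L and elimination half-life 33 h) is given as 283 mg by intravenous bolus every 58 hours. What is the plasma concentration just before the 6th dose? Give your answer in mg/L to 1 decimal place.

0.7 mg/L

f = (1/2)^(τ/t½) = (1/2)^(58/33) ≈ 0.2957.
C₀ = D/Vd = 283/168 ≈ 1.685 mg/L.
Before the 6th dose, 5 doses have been given. Superposition: Cmin = C₀·(f + f² + … + f^5).
≈ 1.685 × (0.2957 + 0.0874 + 0.0259 + 0.0076 + 0.0023) ≈ 1.685 × 0.4189 ≈ 0.706 mg/L.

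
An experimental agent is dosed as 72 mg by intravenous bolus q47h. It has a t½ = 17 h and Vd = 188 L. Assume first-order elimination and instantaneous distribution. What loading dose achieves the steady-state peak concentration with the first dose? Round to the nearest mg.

84 mg

f = (1/2)^(47/17) ≈ 0.147143; accumulation ratio R = 1/(1−f) ≈ 1.17253.
Loading dose to hit Cmax,ss on first dose: D_load = D_maint·R ≈ 72 × 1.17253 ≈ 84.42 mg.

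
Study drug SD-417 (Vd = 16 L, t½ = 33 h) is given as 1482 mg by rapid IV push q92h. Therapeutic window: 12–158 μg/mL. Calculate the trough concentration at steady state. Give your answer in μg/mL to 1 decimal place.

Over one 92-h interval, 92/33 ≈ 2.7879 half-lives elapse, leaving f ≈ 0.1448 of each dose.
Accumulation ratio R = 1/(1 − f) ≈ 1/0.8552 ≈ 1.1693.
Each bolus raises the concentration by D/Vd = 1482/16 ≈ 92.625 μg/mL.
Cmax,ss = C₀/(1 − f) ≈ 92.625/0.8552 ≈ 108.308 μg/mL.
One interval later, Cmin,ss = Cmax,ss·e^(−kτ) ≈ 108.308 × 0.1448 ≈ 15.683 μg/mL.
Trough 15.7 μg/mL vs MEC 12 μg/mL: adequate.

15.7 μg/mL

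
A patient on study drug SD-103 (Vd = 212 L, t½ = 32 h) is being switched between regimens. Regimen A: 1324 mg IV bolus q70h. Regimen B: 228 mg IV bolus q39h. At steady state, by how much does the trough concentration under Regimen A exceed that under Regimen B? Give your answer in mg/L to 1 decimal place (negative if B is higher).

Regimen A: f = (1/2)^(70/32) ≈ 0.2195; Cmin,ss = (1324/212)·f/(1−f) ≈ 1.756 mg/L.
Regimen B: f = (1/2)^(39/32) ≈ 0.4297; Cmin,ss = (228/212)·f/(1−f) ≈ 0.810 mg/L.
Difference ≈ 1.756 − 0.810 ≈ 0.946 mg/L.

0.9 mg/L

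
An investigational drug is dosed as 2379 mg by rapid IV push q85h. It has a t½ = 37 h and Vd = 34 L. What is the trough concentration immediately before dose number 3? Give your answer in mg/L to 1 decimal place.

17.1 mg/L

f = (1/2)^(τ/t½) = (1/2)^(85/37) ≈ 0.2034.
C₀ = D/Vd = 2379/34 ≈ 69.971 mg/L.
Before the 3rd dose, 2 doses have been given. Superposition: Cmin = C₀·(f + f²).
≈ 69.971 × (0.2034 + 0.0414) ≈ 69.971 × 0.2448 ≈ 17.129 mg/L.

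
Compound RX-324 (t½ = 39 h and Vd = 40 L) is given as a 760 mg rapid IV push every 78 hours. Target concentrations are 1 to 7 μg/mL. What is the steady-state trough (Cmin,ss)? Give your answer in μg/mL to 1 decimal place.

6.3 μg/mL

The dosing interval is 2 half-lives, so f = 2^(−2) = 0.25.
At steady state, R = 1/(1 − 0.25) = 4/3.
Single-dose peak C₀ = D/Vd = 760/40 = 19 μg/mL.
Steady-state peak Cmax,ss = C₀·R = 19 × 4/3 ≈ 25.333 μg/mL.
Steady-state trough Cmin,ss = Cmax,ss·f ≈ 25.333 × 0.25 ≈ 6.333 μg/mL.
Trough 6.3 μg/mL vs MEC 1 μg/mL: adequate.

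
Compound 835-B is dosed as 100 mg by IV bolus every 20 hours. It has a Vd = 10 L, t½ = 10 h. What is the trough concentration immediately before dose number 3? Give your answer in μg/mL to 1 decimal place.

3.1 μg/mL

f = (1/2)^(τ/t½) = (1/2)^(20/10) ≈ 0.2500.
C₀ = D/Vd = 100/10 ≈ 10.000 μg/mL.
Before the 3rd dose, 2 doses have been given. Superposition: Cmin = C₀·(f + f²).
≈ 10.000 × (0.2500 + 0.0625) ≈ 10.000 × 0.3125 ≈ 3.125 μg/mL.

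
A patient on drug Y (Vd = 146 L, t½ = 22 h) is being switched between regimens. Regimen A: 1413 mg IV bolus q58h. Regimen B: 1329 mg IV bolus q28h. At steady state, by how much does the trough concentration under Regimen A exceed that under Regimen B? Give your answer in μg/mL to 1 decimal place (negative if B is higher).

Regimen A: f = (1/2)^(58/22) ≈ 0.1608; Cmin,ss = (1413/146)·f/(1−f) ≈ 1.854 μg/mL.
Regimen B: f = (1/2)^(28/22) ≈ 0.4139; Cmin,ss = (1329/146)·f/(1−f) ≈ 6.428 μg/mL.
Difference ≈ 1.854 − 6.428 ≈ -4.574 μg/mL.

-4.6 μg/mL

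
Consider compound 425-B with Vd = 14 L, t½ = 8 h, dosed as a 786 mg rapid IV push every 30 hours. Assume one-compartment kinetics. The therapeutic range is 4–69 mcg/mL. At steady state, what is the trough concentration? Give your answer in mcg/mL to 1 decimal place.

4.5 mcg/mL

Over one 30-h interval, 30/8 ≈ 3.75 half-lives elapse, leaving f ≈ 0.0743 of each dose.
At steady state, accumulation factor R = 1/(1 − e^(−kτ)) ≈ 1.0803.
Each bolus raises the concentration by D/Vd = 786/14 ≈ 56.143 mcg/mL.
Cmax,ss = C₀/(1 − f) ≈ 56.143/0.9257 ≈ 60.649 mcg/mL.
Steady-state trough Cmin,ss = Cmax,ss·f ≈ 60.649 × 0.0743 ≈ 4.506 mcg/mL.
Trough 4.5 mcg/mL vs MEC 4 mcg/mL: adequate.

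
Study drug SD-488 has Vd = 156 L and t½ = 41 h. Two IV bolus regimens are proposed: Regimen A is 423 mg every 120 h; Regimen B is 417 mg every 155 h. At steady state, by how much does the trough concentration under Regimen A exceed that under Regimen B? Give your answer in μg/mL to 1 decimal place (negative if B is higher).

Regimen A: f = (1/2)^(120/41) ≈ 0.1315; Cmin,ss = (423/156)·f/(1−f) ≈ 0.411 μg/mL.
Regimen B: f = (1/2)^(155/41) ≈ 0.0728; Cmin,ss = (417/156)·f/(1−f) ≈ 0.210 μg/mL.
Difference ≈ 0.411 − 0.210 ≈ 0.201 μg/mL.

0.2 μg/mL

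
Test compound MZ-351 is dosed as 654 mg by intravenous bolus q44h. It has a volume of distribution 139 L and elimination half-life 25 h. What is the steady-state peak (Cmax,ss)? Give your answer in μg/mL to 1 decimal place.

τ/t½ = 44/25 ≈ 1.76, so fraction remaining f = (1/2)^(44/25) ≈ 0.2952.
Accumulation ratio R = 1/(1 − f) ≈ 1/0.7048 ≈ 1.4188.
Each bolus raises the concentration by D/Vd = 654/139 ≈ 4.705 μg/mL.
Cmax,ss = C₀/(1 − f) ≈ 4.705/0.7048 ≈ 6.676 μg/mL.

6.7 μg/mL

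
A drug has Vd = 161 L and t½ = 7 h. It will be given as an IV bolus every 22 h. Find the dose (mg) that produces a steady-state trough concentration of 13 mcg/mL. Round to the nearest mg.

τ/t½ = 22/7 ≈ 3.1429, so f = (1/2)^(22/7) ≈ 0.113215.
Cmin,ss = (D/Vd)·f/(1−f), so D = Cmin,ss·Vd·(1−f)/f.
D = 13 × 161 × (1−f)/f ≈ 13 × 161 × 7.83275 ≈ 16393.95 mg.

16394 mg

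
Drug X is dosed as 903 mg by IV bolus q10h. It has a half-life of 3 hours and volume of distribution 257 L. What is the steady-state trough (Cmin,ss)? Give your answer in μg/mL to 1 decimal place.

0.4 μg/mL

τ/t½ = 10/3 ≈ 3.3333, so fraction remaining f = (1/2)^(10/3) ≈ 0.0992.
At steady state, accumulation factor R = 1/(1 − e^(−kτ)) ≈ 1.1101.
Single-dose peak C₀ = D/Vd = 903/257 ≈ 3.514 μg/mL.
Cmax,ss = C₀/(1 − f) ≈ 3.514/0.9008 ≈ 3.901 μg/mL.
One interval later, Cmin,ss = Cmax,ss·e^(−kτ) ≈ 3.901 × 0.0992 ≈ 0.387 μg/mL.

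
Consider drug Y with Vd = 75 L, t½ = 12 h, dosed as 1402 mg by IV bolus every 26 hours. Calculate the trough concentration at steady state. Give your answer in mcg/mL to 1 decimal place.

τ/t½ = 26/12 ≈ 2.1667, so fraction remaining f = (1/2)^(26/12) ≈ 0.2227.
At steady state, accumulation factor R = 1/(1 − e^(−kτ)) ≈ 1.2865.
Single-dose peak C₀ = D/Vd = 1402/75 ≈ 18.693 mcg/mL.
Steady-state peak Cmax,ss = C₀·R ≈ 18.693 × 1.2865 ≈ 24.049 mcg/mL.
One interval later, Cmin,ss = Cmax,ss·e^(−kτ) ≈ 24.049 × 0.2227 ≈ 5.356 mcg/mL.

5.4 mcg/mL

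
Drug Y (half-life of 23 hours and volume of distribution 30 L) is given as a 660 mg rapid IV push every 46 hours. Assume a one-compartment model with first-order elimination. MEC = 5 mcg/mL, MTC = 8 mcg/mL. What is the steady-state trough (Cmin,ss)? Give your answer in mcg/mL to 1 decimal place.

τ = 46 h = 2 half-lives, so f = (1/2)^2 = 0.25.
At steady state, R = 1/(1 − 0.25) = 4/3.
Single-dose peak C₀ = D/Vd = 660/30 = 22 mcg/mL.
Steady-state peak Cmax,ss = C₀·R = 22 × 4/3 ≈ 29.333 mcg/mL.
Steady-state trough Cmin,ss = Cmax,ss·f ≈ 29.333 × 0.25 ≈ 7.333 mcg/mL.
Trough 7.3 mcg/mL vs MEC 5 mcg/mL: adequate.

7.3 mcg/mL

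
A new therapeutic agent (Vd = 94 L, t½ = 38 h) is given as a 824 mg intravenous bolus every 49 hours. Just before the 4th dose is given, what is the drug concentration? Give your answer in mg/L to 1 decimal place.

f = (1/2)^(τ/t½) = (1/2)^(49/38) ≈ 0.4091.
C₀ = D/Vd = 824/94 ≈ 8.766 mg/L.
Before the 4th dose, 3 doses have been given. Superposition: Cmin = C₀·(f + f² + … + f^3).
≈ 8.766 × (0.4091 + 0.1674 + 0.0685) ≈ 8.766 × 0.6450 ≈ 5.654 mg/L.

5.7 mg/L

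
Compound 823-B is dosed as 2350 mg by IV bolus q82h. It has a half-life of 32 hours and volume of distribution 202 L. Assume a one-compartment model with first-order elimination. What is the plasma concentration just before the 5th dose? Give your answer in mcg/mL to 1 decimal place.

2.4 mcg/mL

f = (1/2)^(τ/t½) = (1/2)^(82/32) ≈ 0.1693.
C₀ = D/Vd = 2350/202 ≈ 11.634 mcg/mL.
Before the 5th dose, 4 doses have been given. Superposition: Cmin = C₀·(f + f² + … + f^4).
≈ 11.634 × (0.1693 + 0.0287 + 0.0049 + 0.0008) ≈ 11.634 × 0.2037 ≈ 2.370 mcg/mL.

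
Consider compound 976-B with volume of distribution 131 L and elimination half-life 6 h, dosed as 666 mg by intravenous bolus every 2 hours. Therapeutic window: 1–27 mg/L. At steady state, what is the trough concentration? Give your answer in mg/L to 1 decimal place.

19.6 mg/L

Over one 2-h interval, 2/6 ≈ 0.33333 half-lives elapse, leaving f ≈ 0.7937 of each dose.
Single-dose peak C₀ = D/Vd = 666/131 ≈ 5.084 mg/L.
Steady-state trough Cmin,ss = C₀·f/(1−f) ≈ 5.084 × 0.7937/0.2063 ≈ 19.560 mg/L.
Trough 19.6 mg/L vs MEC 1 mg/L: adequate.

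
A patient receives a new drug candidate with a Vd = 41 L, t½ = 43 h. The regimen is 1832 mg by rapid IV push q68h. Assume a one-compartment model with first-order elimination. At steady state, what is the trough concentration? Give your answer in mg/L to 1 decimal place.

k = ln2/t½ = ln2/43 ≈ 0.016120 h⁻¹; fraction remaining f = e^(−kτ) = e^(−0.016120×68) ≈ 0.3342.
At steady state, accumulation factor R = 1/(1 − e^(−kτ)) ≈ 1.5020.
Each bolus raises the concentration by D/Vd = 1832/41 ≈ 44.683 mg/L.
Steady-state peak Cmax,ss = C₀·R ≈ 44.683 × 1.5020 ≈ 67.114 mg/L.
One interval later, Cmin,ss = Cmax,ss·e^(−kτ) ≈ 67.114 × 0.3342 ≈ 22.429 mg/L.

22.4 mg/L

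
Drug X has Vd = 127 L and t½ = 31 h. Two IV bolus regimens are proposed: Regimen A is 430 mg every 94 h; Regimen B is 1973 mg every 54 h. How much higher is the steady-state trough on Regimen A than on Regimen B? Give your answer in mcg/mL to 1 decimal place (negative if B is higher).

-6.2 mcg/mL

Regimen A: f = (1/2)^(94/31) ≈ 0.1222; Cmin,ss = (430/127)·f/(1−f) ≈ 0.471 mcg/mL.
Regimen B: f = (1/2)^(54/31) ≈ 0.2990; Cmin,ss = (1973/127)·f/(1−f) ≈ 6.626 mcg/mL.
Difference ≈ 0.471 − 6.626 ≈ -6.155 mcg/mL.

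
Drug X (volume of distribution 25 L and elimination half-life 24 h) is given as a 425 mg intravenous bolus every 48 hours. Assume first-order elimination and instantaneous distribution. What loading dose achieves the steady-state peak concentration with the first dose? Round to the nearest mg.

f = (1/2)^(48/24) ≈ 0.250000; accumulation ratio R = 1/(1−f) ≈ 1.33333.
Loading dose to hit Cmax,ss on first dose: D_load = D_maint·R ≈ 425 × 1.33333 ≈ 566.67 mg.

567 mg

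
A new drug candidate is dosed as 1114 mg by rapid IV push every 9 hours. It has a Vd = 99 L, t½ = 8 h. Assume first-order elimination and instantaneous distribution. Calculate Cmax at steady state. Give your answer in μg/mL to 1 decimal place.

k = ln2/t½ = ln2/8 ≈ 0.086643 h⁻¹; fraction remaining f = e^(−kτ) = e^(−0.086643×9) ≈ 0.4585.
Accumulation ratio R = 1/(1 − f) ≈ 1/0.5415 ≈ 1.8467.
Each bolus raises the concentration by D/Vd = 1114/99 ≈ 11.253 μg/mL.
Steady-state peak Cmax,ss = C₀·R ≈ 11.253 × 1.8467 ≈ 20.781 μg/mL.

20.8 μg/mL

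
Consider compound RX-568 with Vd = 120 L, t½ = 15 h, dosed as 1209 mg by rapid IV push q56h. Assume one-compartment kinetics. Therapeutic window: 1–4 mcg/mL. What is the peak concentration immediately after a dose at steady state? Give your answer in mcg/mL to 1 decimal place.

10.9 mcg/mL

k = ln2/t½ = ln2/15 ≈ 0.046210 h⁻¹; fraction remaining f = e^(−kτ) = e^(−0.046210×56) ≈ 0.0752.
Accumulation ratio R = 1/(1 − f) ≈ 1/0.9248 ≈ 1.0813.
Each bolus raises the concentration by D/Vd = 1209/120 ≈ 10.075 mcg/mL.
Steady-state peak Cmax,ss = C₀·R ≈ 10.075 × 1.0813 ≈ 10.894 mcg/mL.
Peak 10.9 mcg/mL vs MTC 4 mcg/mL: exceeds toxic threshold.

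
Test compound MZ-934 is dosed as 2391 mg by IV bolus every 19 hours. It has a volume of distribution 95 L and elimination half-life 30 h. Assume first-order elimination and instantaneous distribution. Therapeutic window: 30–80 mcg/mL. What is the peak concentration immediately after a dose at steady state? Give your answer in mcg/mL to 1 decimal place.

Over one 19-h interval, 19/30 ≈ 0.63333 half-lives elapse, leaving f ≈ 0.6447 of each dose.
At steady state, accumulation factor R = 1/(1 − e^(−kτ)) ≈ 2.8145.
Each bolus raises the concentration by D/Vd = 2391/95 ≈ 25.168 mcg/mL.
Cmax,ss = C₀/(1 − f) ≈ 25.168/0.3553 ≈ 70.836 mcg/mL.
Peak 70.8 mcg/mL vs MTC 80 mcg/mL: below toxic threshold.

70.8 mcg/mL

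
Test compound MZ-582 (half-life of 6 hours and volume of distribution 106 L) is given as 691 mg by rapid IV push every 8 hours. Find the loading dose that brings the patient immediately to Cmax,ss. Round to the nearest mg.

f = (1/2)^(8/6) ≈ 0.396850; accumulation ratio R = 1/(1−f) ≈ 1.65796.
Loading dose to hit Cmax,ss on first dose: D_load = D_maint·R ≈ 691 × 1.65796 ≈ 1145.65 mg.

1146 mg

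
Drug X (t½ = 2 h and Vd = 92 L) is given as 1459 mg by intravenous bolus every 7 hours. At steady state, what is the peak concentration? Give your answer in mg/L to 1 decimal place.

k = ln2/t½ = ln2/2 ≈ 0.346574 h⁻¹; fraction remaining f = e^(−kτ) = e^(−0.346574×7) ≈ 0.0884.
Accumulation ratio R = 1/(1 − f) ≈ 1/0.9116 ≈ 1.0970.
Each bolus raises the concentration by D/Vd = 1459/92 ≈ 15.859 mg/L.
Steady-state peak Cmax,ss = C₀·R ≈ 15.859 × 1.0970 ≈ 17.397 mg/L.

17.4 mg/L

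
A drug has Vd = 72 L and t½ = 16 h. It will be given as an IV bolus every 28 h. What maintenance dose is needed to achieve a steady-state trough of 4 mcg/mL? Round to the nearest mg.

681 mg

τ/t½ = 28/16 ≈ 1.75, so f = (1/2)^(28/16) ≈ 0.297302.
Cmin,ss = (D/Vd)·f/(1−f), so D = Cmin,ss·Vd·(1−f)/f.
D = 4 × 72 × (1−f)/f ≈ 4 × 72 × 2.36358 ≈ 680.71 mg.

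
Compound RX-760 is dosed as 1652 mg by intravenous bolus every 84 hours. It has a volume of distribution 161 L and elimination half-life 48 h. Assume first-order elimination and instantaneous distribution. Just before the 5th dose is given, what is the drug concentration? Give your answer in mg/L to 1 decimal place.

4.3 mg/L

f = (1/2)^(τ/t½) = (1/2)^(84/48) ≈ 0.2973.
C₀ = D/Vd = 1652/161 ≈ 10.261 mg/L.
Before the 5th dose, 4 doses have been given. Superposition: Cmin = C₀·(f + f² + … + f^4).
≈ 10.261 × (0.2973 + 0.0884 + 0.0263 + 0.0078) ≈ 10.261 × 0.4198 ≈ 4.308 mg/L.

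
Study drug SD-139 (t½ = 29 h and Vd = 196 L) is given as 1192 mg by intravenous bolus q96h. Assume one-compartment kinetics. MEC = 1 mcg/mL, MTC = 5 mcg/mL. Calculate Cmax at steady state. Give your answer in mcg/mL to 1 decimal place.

6.8 mcg/mL

k = ln2/t½ = ln2/29 ≈ 0.023902 h⁻¹; fraction remaining f = e^(−kτ) = e^(−0.023902×96) ≈ 0.1008.
Accumulation ratio R = 1/(1 − f) ≈ 1/0.8992 ≈ 1.1121.
Each bolus raises the concentration by D/Vd = 1192/196 ≈ 6.082 mcg/mL.
Cmax,ss = C₀/(1 − f) ≈ 6.082/0.8992 ≈ 6.764 mcg/mL.
Peak 6.8 mcg/mL vs MTC 5 mcg/mL: exceeds toxic threshold.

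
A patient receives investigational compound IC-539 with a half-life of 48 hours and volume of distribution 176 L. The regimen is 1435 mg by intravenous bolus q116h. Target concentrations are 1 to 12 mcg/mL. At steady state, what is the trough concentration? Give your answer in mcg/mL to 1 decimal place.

1.9 mcg/mL

k = ln2/t½ = ln2/48 ≈ 0.014441 h⁻¹; fraction remaining f = e^(−kτ) = e^(−0.014441×116) ≈ 0.1873.
At steady state, accumulation factor R = 1/(1 − e^(−kτ)) ≈ 1.2305.
Single-dose peak C₀ = D/Vd = 1435/176 ≈ 8.153 mcg/mL.
Cmax,ss = C₀/(1 − f) ≈ 8.153/0.8127 ≈ 10.032 mcg/mL.
One interval later, Cmin,ss = Cmax,ss·e^(−kτ) ≈ 10.032 × 0.1873 ≈ 1.879 mcg/mL.
Trough 1.9 mcg/mL vs MEC 1 mcg/mL: adequate.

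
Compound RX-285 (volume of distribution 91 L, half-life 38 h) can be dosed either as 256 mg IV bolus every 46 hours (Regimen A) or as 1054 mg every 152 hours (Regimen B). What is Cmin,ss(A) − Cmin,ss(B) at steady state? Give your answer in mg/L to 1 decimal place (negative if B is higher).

1.4 mg/L

Regimen A: f = (1/2)^(46/38) ≈ 0.4321; Cmin,ss = (256/91)·f/(1−f) ≈ 2.140 mg/L.
Regimen B: f = (1/2)^(152/38) ≈ 0.0625; Cmin,ss = (1054/91)·f/(1−f) ≈ 0.772 mg/L.
Difference ≈ 2.140 − 0.772 ≈ 1.368 mg/L.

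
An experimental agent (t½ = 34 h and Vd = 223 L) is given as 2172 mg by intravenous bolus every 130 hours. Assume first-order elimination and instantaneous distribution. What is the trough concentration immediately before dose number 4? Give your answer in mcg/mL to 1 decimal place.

f = (1/2)^(τ/t½) = (1/2)^(130/34) ≈ 0.0706.
C₀ = D/Vd = 2172/223 ≈ 9.740 mcg/mL.
Before the 4th dose, 3 doses have been given. Superposition: Cmin = C₀·(f + f² + … + f^3).
≈ 9.740 × (0.0706 + 0.0050 + 0.0004) ≈ 9.740 × 0.0760 ≈ 0.740 mcg/mL.

0.7 mcg/mL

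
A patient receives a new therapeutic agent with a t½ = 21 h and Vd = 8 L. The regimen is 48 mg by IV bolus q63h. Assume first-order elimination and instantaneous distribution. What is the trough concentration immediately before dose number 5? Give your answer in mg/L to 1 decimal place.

f = (1/2)^(τ/t½) = (1/2)^(63/21) ≈ 0.1250.
C₀ = D/Vd = 48/8 ≈ 6.000 mg/L.
Before the 5th dose, 4 doses have been given. Superposition: Cmin = C₀·(f + f² + … + f^4).
≈ 6.000 × (0.1250 + 0.0156 + 0.0020 + 0.0002) ≈ 6.000 × 0.1428 ≈ 0.857 mg/L.

0.9 mg/L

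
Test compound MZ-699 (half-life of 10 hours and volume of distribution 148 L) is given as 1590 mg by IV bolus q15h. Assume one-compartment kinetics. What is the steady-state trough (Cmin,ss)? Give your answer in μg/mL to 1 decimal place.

5.9 μg/mL

Over one 15-h interval, 15/10 ≈ 1.5 half-lives elapse, leaving f ≈ 0.3536 of each dose.
Each bolus raises the concentration by D/Vd = 1590/148 ≈ 10.743 μg/mL.
Steady-state trough Cmin,ss = C₀·f/(1−f) ≈ 10.743 × 0.3536/0.6464 ≈ 5.877 μg/mL.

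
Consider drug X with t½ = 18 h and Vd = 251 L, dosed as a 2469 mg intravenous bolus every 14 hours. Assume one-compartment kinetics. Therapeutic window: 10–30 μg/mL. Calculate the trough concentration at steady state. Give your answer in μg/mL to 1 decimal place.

Over one 14-h interval, 14/18 ≈ 0.77778 half-lives elapse, leaving f ≈ 0.5833 of each dose.
Each bolus raises the concentration by D/Vd = 2469/251 ≈ 9.837 μg/mL.
Steady-state trough Cmin,ss = C₀·f/(1−f) ≈ 9.837 × 0.5833/0.4167 ≈ 13.770 μg/mL.
Trough 13.8 μg/mL vs MEC 10 μg/mL: adequate.

13.8 μg/mL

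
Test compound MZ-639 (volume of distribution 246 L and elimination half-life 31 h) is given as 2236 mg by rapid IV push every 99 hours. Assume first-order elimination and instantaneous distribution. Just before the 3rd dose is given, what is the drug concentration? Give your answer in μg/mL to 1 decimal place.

1.1 μg/mL

f = (1/2)^(τ/t½) = (1/2)^(99/31) ≈ 0.1093.
C₀ = D/Vd = 2236/246 ≈ 9.089 μg/mL.
Before the 3rd dose, 2 doses have been given. Superposition: Cmin = C₀·(f + f²).
≈ 9.089 × (0.1093 + 0.0119) ≈ 9.089 × 0.1212 ≈ 1.102 μg/mL.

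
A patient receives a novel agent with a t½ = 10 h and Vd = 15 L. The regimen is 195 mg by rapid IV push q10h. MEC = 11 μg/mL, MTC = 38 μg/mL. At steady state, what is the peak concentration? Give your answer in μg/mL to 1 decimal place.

τ = 10 h = 1 half-life, so f = (1/2)^1 = 0.5.
Accumulation ratio R = 1/(1 − f) = 1/0.5 = 2/1.
Single-dose peak C₀ = D/Vd = 195/15 = 13 μg/mL.
Steady-state peak Cmax,ss = C₀·R = 13 × 2/1 ≈ 26.000 μg/mL.
Peak 26.0 μg/mL vs MTC 38 μg/mL: below toxic threshold.

26.0 μg/mL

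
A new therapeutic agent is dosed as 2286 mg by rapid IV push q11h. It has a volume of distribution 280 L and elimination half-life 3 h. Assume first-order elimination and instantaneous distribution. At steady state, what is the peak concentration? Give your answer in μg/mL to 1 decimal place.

8.9 μg/mL

Over one 11-h interval, 11/3 ≈ 3.6667 half-lives elapse, leaving f ≈ 0.0787 of each dose.
Accumulation ratio R = 1/(1 − f) ≈ 1/0.9213 ≈ 1.0854.
Each bolus raises the concentration by D/Vd = 2286/280 ≈ 8.164 μg/mL.
Steady-state peak Cmax,ss = C₀·R ≈ 8.164 × 1.0854 ≈ 8.861 μg/mL.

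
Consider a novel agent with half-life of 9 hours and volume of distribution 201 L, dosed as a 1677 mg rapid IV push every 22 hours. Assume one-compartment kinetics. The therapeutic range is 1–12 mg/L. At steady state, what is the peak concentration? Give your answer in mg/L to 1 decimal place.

τ/t½ = 22/9 ≈ 2.4444, so fraction remaining f = (1/2)^(22/9) ≈ 0.1837.
At steady state, accumulation factor R = 1/(1 − e^(−kτ)) ≈ 1.2250.
Each bolus raises the concentration by D/Vd = 1677/201 ≈ 8.343 mg/L.
Steady-state peak Cmax,ss = C₀·R ≈ 8.343 × 1.2250 ≈ 10.220 mg/L.
Peak 10.2 mg/L vs MTC 12 mg/L: below toxic threshold.

10.2 mg/L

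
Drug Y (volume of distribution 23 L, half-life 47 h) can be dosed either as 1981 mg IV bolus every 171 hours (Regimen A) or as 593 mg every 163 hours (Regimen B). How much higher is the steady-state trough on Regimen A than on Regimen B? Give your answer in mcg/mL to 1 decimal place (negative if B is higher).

Regimen A: f = (1/2)^(171/47) ≈ 0.0803; Cmin,ss = (1981/23)·f/(1−f) ≈ 7.520 mcg/mL.
Regimen B: f = (1/2)^(163/47) ≈ 0.0904; Cmin,ss = (593/23)·f/(1−f) ≈ 2.562 mcg/mL.
Difference ≈ 7.520 − 2.562 ≈ 4.958 mcg/mL.

5.0 mcg/mL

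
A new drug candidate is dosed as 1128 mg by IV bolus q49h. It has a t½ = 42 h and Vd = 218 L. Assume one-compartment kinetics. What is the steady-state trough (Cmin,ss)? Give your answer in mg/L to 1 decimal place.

4.2 mg/L

k = ln2/t½ = ln2/42 ≈ 0.016504 h⁻¹; fraction remaining f = e^(−kτ) = e^(−0.016504×49) ≈ 0.4454.
Each bolus raises the concentration by D/Vd = 1128/218 ≈ 5.174 mg/L.
Steady-state trough Cmin,ss = C₀·f/(1−f) ≈ 5.174 × 0.4454/0.5546 ≈ 4.155 mg/L.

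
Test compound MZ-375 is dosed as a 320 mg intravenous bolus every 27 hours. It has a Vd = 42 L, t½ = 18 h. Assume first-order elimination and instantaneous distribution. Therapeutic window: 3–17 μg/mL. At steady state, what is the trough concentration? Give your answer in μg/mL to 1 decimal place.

4.2 μg/mL

k = ln2/t½ = ln2/18 ≈ 0.038508 h⁻¹; fraction remaining f = e^(−kτ) = e^(−0.038508×27) ≈ 0.3536.
Single-dose peak C₀ = D/Vd = 320/42 ≈ 7.619 μg/mL.
Steady-state trough Cmin,ss = C₀·f/(1−f) ≈ 7.619 × 0.3536/0.6464 ≈ 4.168 μg/mL.
Trough 4.2 μg/mL vs MEC 3 μg/mL: adequate.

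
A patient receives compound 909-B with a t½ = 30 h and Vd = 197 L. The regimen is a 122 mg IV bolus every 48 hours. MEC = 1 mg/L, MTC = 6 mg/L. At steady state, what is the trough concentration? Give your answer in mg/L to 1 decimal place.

τ/t½ = 48/30 ≈ 1.6, so fraction remaining f = (1/2)^(48/30) ≈ 0.3299.
At steady state, accumulation factor R = 1/(1 − e^(−kτ)) ≈ 1.4923.
Each bolus raises the concentration by D/Vd = 122/197 ≈ 0.619 mg/L.
Cmax,ss = C₀/(1 − f) ≈ 0.619/0.6701 ≈ 0.924 mg/L.
Steady-state trough Cmin,ss = Cmax,ss·f ≈ 0.924 × 0.3299 ≈ 0.305 mg/L.
Trough 0.3 mg/L vs MEC 1 mg/L: subtherapeutic.

0.3 mg/L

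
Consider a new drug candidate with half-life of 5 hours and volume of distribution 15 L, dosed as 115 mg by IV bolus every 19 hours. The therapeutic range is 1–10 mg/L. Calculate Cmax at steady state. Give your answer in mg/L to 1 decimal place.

Over one 19-h interval, 19/5 ≈ 3.8 half-lives elapse, leaving f ≈ 0.0718 of each dose.
Accumulation ratio R = 1/(1 − f) ≈ 1/0.9282 ≈ 1.0774.
Single-dose peak C₀ = D/Vd = 115/15 ≈ 7.667 mg/L.
Steady-state peak Cmax,ss = C₀·R ≈ 7.667 × 1.0774 ≈ 8.260 mg/L.
Peak 8.3 mg/L vs MTC 10 mg/L: below toxic threshold.

8.3 mg/L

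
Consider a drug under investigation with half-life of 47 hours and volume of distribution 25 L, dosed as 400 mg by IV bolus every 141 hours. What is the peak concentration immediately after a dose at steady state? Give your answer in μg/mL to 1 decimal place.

The dosing interval is 3 half-lives, so f = 2^(−3) = 0.125.
Accumulation ratio R = 1/(1 − f) = 1/0.875 = 8/7.
Single-dose peak C₀ = D/Vd = 400/25 = 16 μg/mL.
Steady-state peak Cmax,ss = C₀·R = 16 × 8/7 ≈ 18.286 μg/mL.

18.3 μg/mL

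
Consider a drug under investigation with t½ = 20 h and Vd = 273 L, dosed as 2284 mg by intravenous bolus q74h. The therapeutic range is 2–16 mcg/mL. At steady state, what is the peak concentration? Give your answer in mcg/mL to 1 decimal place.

Over one 74-h interval, 74/20 ≈ 3.7 half-lives elapse, leaving f ≈ 0.0769 of each dose.
Accumulation ratio R = 1/(1 − f) ≈ 1/0.9231 ≈ 1.0833.
Single-dose peak C₀ = D/Vd = 2284/273 ≈ 8.366 mcg/mL.
Steady-state peak Cmax,ss = C₀·R ≈ 8.366 × 1.0833 ≈ 9.063 mcg/mL.
Peak 9.1 mcg/mL vs MTC 16 mcg/mL: below toxic threshold.

9.1 mcg/mL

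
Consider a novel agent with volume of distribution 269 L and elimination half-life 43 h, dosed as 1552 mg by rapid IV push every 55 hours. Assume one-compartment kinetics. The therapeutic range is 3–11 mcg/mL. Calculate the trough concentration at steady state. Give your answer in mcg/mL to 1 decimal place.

τ/t½ = 55/43 ≈ 1.2791, so fraction remaining f = (1/2)^(55/43) ≈ 0.4121.
Single-dose peak C₀ = D/Vd = 1552/269 ≈ 5.770 mcg/mL.
Steady-state trough Cmin,ss = C₀·f/(1−f) ≈ 5.770 × 0.4121/0.5879 ≈ 4.045 mcg/mL.
Trough 4.0 mcg/mL vs MEC 3 mcg/mL: adequate.

4.0 mcg/mL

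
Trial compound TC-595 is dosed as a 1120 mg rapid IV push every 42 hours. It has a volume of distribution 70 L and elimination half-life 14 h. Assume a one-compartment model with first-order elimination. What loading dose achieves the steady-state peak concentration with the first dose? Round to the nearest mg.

1280 mg

f = (1/2)^(42/14) ≈ 0.125000; accumulation ratio R = 1/(1−f) ≈ 1.14286.
Loading dose to hit Cmax,ss on first dose: D_load = D_maint·R ≈ 1120 × 1.14286 ≈ 1280.00 mg.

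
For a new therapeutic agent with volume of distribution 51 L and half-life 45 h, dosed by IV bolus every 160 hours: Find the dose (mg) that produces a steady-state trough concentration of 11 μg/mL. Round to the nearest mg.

τ/t½ = 160/45 ≈ 3.5556, so f = (1/2)^(160/45) ≈ 0.085049.
Cmin,ss = (D/Vd)·f/(1−f), so D = Cmin,ss·Vd·(1−f)/f.
D = 11 × 51 × (1−f)/f ≈ 11 × 51 × 10.75793 ≈ 6035.20 mg.

6035 mg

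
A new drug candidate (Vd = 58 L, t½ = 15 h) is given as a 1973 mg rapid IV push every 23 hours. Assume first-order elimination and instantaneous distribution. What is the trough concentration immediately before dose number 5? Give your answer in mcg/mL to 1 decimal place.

17.7 mcg/mL

f = (1/2)^(τ/t½) = (1/2)^(23/15) ≈ 0.3455.
C₀ = D/Vd = 1973/58 ≈ 34.017 mcg/mL.
Before the 5th dose, 4 doses have been given. Superposition: Cmin = C₀·(f + f² + … + f^4).
≈ 34.017 × (0.3455 + 0.1194 + 0.0412 + 0.0142) ≈ 34.017 × 0.5203 ≈ 17.699 mcg/mL.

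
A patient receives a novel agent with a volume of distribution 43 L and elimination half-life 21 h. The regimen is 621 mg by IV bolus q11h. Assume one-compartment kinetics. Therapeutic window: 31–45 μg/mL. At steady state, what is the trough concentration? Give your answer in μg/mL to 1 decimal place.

33.0 μg/mL

k = ln2/t½ = ln2/21 ≈ 0.033007 h⁻¹; fraction remaining f = e^(−kτ) = e^(−0.033007×11) ≈ 0.6955.
Single-dose peak C₀ = D/Vd = 621/43 ≈ 14.442 μg/mL.
Steady-state trough Cmin,ss = C₀·f/(1−f) ≈ 14.442 × 0.6955/0.3045 ≈ 32.987 μg/mL.
Trough 33.0 μg/mL vs MEC 31 μg/mL: adequate.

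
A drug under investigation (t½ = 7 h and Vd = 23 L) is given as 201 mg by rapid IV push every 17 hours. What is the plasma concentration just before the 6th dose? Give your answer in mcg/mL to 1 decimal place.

f = (1/2)^(τ/t½) = (1/2)^(17/7) ≈ 0.1857.
C₀ = D/Vd = 201/23 ≈ 8.739 mcg/mL.
Before the 6th dose, 5 doses have been given. Superposition: Cmin = C₀·(f + f² + … + f^5).
≈ 8.739 × (0.1857 + 0.0345 + 0.0064 + 0.0012 + 0.0002) ≈ 8.739 × 0.2280 ≈ 1.992 mcg/mL.

2.0 mcg/mL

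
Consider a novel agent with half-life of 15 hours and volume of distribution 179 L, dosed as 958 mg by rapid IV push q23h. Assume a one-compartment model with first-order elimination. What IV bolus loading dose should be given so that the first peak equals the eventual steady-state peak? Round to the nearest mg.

1464 mg

f = (1/2)^(23/15) ≈ 0.345478; accumulation ratio R = 1/(1−f) ≈ 1.52783.
Loading dose to hit Cmax,ss on first dose: D_load = D_maint·R ≈ 958 × 1.52783 ≈ 1463.66 mg.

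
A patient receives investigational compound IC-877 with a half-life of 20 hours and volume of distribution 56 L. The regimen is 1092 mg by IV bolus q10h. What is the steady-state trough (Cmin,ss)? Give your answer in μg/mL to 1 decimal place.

τ/t½ = 10/20 ≈ 0.5, so fraction remaining f = (1/2)^(10/20) ≈ 0.7071.
At steady state, accumulation factor R = 1/(1 − e^(−kτ)) ≈ 3.4141.
Single-dose peak C₀ = D/Vd = 1092/56 ≈ 19.500 μg/mL.
Steady-state peak Cmax,ss = C₀·R ≈ 19.500 × 3.4141 ≈ 66.575 μg/mL.
One interval later, Cmin,ss = Cmax,ss·e^(−kτ) ≈ 66.575 × 0.7071 ≈ 47.075 μg/mL.

47.1 μg/mL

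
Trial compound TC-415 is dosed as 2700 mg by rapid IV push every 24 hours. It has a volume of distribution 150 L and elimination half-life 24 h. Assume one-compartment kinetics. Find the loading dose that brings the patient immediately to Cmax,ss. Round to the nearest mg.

5400 mg

f = (1/2)^(24/24) ≈ 0.500000; accumulation ratio R = 1/(1−f) ≈ 2.00000.
Loading dose to hit Cmax,ss on first dose: D_load = D_maint·R ≈ 2700 × 2.00000 ≈ 5400.00 mg.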